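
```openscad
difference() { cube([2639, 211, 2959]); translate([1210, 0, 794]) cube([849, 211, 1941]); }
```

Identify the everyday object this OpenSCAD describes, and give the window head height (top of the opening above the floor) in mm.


A wall with a window opening. The window head height is 2735 mm.

A wall with a rectangular opening subtracted — a window. Sill at z = 794, opening 1941 mm tall, so the head is at 794 + 1941 = 2735 mm.


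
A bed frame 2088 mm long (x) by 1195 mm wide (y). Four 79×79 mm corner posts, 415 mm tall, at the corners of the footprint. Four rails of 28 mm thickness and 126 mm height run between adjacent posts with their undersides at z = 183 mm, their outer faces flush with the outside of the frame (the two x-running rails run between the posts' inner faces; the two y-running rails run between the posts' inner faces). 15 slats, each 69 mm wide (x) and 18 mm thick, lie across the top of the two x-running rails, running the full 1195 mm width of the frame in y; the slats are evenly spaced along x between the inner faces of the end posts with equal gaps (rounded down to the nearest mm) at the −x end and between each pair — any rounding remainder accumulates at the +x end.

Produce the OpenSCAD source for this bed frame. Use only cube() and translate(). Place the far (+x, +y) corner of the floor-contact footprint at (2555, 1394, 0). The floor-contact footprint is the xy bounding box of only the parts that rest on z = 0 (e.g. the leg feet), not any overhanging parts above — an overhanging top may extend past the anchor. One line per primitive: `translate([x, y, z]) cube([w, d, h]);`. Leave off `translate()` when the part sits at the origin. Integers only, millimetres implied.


// slat z = rail_z + rail_h = 183 + 126 = 309
// slat gap = ⌊(1930 − 15·69) / 16⌋ = 55
translate([467, 199, 0]) cube([79, 79, 415]);
translate([467, 1315, 0]) cube([79, 79, 415]);
translate([2476, 199, 0]) cube([79, 79, 415]);
translate([2476, 1315, 0]) cube([79, 79, 415]);
translate([546, 199, 183]) cube([1930, 28, 126]);
translate([546, 1366, 183]) cube([1930, 28, 126]);
translate([467, 278, 183]) cube([28, 1037, 126]);
translate([2527, 278, 183]) cube([28, 1037, 126]);
translate([601, 199, 309]) cube([69, 1195, 18]);
translate([725, 199, 309]) cube([69, 1195, 18]);
translate([849, 199, 309]) cube([69, 1195, 18]);
translate([973, 199, 309]) cube([69, 1195, 18]);
translate([1097, 199, 309]) cube([69, 1195, 18]);
translate([1221, 199, 309]) cube([69, 1195, 18]);
translate([1345, 199, 309]) cube([69, 1195, 18]);
translate([1469, 199, 309]) cube([69, 1195, 18]);
translate([1593, 199, 309]) cube([69, 1195, 18]);
translate([1717, 199, 309]) cube([69, 1195, 18]);
translate([1841, 199, 309]) cube([69, 1195, 18]);
translate([1965, 199, 309]) cube([69, 1195, 18]);
translate([2089, 199, 309]) cube([69, 1195, 18]);
translate([2213, 199, 309]) cube([69, 1195, 18]);
translate([2337, 199, 309]) cube([69, 1195, 18]);


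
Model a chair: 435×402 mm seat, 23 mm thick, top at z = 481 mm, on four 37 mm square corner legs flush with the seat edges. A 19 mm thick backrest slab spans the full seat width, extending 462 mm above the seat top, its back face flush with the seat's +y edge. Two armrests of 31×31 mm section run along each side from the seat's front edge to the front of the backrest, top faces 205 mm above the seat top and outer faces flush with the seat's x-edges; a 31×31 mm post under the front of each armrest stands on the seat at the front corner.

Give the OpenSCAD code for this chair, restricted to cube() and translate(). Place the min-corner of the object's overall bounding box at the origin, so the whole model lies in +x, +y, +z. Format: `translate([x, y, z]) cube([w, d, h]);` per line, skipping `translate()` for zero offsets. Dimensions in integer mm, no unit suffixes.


// leg_h = 481 - 23 = 458
// arm post h = 205 - 31 = 174
translate([0, 0, 458]) cube([435, 402, 23]);
cube([37, 37, 458]);
translate([398, 0, 0]) cube([37, 37, 458]);
translate([0, 365, 0]) cube([37, 37, 458]);
translate([398, 365, 0]) cube([37, 37, 458]);
translate([0, 383, 481]) cube([435, 19, 462]);
translate([0, 0, 655]) cube([31, 383, 31]);
translate([404, 0, 655]) cube([31, 383, 31]);
translate([0, 0, 481]) cube([31, 31, 174]);
translate([404, 0, 481]) cube([31, 31, 174]);


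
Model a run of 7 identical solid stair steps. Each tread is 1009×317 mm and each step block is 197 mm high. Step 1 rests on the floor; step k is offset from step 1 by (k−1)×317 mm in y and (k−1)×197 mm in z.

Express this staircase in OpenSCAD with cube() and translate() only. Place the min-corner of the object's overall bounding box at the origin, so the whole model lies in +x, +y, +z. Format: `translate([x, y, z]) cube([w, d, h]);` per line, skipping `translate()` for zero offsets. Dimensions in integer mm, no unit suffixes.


cube([1009, 317, 197]);
translate([0, 317, 197]) cube([1009, 317, 197]);
translate([0, 634, 394]) cube([1009, 317, 197]);
translate([0, 951, 591]) cube([1009, 317, 197]);
translate([0, 1268, 788]) cube([1009, 317, 197]);
translate([0, 1585, 985]) cube([1009, 317, 197]);
translate([0, 1902, 1182]) cube([1009, 317, 197]);


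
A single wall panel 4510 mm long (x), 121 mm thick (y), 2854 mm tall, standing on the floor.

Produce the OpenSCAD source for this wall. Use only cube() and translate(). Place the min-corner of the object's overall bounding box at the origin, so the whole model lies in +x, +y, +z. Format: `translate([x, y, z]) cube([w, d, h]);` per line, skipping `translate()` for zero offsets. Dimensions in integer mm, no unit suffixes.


cube([4510, 121, 2854]);


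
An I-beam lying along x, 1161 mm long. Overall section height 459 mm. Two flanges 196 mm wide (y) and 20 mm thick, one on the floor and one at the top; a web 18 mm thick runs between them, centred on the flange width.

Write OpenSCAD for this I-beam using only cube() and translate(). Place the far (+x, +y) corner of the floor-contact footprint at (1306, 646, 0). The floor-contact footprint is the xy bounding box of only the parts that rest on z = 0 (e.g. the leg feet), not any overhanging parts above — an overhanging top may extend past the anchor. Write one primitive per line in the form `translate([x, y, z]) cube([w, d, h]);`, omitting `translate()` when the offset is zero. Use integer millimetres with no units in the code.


translate([145, 450, 0]) cube([1161, 196, 20]);
translate([145, 539, 20]) cube([1161, 18, 419]);
translate([145, 450, 439]) cube([1161, 196, 20]);


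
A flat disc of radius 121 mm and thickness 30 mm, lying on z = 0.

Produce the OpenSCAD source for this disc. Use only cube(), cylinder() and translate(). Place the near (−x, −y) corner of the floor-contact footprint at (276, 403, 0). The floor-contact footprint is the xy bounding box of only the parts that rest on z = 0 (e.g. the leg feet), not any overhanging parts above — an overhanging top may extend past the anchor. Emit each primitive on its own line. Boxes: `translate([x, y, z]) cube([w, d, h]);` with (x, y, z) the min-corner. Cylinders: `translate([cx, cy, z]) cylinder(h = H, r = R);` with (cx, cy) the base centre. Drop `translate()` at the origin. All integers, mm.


translate([397, 524, 0]) cylinder(h = 30, r = 121);


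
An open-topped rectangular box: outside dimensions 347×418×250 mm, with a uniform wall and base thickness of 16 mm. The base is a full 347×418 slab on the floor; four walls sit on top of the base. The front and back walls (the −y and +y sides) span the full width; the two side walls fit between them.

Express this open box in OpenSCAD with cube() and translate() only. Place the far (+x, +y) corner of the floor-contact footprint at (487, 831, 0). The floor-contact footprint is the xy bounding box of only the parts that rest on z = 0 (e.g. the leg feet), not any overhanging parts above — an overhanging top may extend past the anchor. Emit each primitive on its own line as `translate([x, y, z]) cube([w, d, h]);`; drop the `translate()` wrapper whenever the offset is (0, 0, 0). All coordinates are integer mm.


translate([140, 413, 0]) cube([347, 418, 16]);
translate([140, 413, 16]) cube([347, 16, 234]);
translate([140, 815, 16]) cube([347, 16, 234]);
translate([140, 429, 16]) cube([16, 386, 234]);
translate([471, 429, 16]) cube([16, 386, 234]);


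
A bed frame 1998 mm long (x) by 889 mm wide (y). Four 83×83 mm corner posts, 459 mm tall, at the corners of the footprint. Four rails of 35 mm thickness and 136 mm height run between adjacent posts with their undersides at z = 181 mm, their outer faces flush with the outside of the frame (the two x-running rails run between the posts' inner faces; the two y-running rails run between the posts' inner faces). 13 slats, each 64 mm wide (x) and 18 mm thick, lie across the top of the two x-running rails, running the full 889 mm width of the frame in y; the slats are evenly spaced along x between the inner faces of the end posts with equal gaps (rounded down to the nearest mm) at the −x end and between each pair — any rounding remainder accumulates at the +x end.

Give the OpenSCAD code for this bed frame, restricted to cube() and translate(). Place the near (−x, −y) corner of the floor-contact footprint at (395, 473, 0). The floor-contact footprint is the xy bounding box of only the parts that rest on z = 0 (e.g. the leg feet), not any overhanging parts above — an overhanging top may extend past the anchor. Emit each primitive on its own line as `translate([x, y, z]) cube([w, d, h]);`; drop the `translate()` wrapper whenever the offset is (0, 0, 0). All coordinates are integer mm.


translate([395, 473, 0]) cube([83, 83, 459]);
translate([395, 1279, 0]) cube([83, 83, 459]);
translate([2310, 473, 0]) cube([83, 83, 459]);
translate([2310, 1279, 0]) cube([83, 83, 459]);
translate([478, 473, 181]) cube([1832, 35, 136]);
translate([478, 1327, 181]) cube([1832, 35, 136]);
translate([395, 556, 181]) cube([35, 723, 136]);
translate([2358, 556, 181]) cube([35, 723, 136]);
translate([549, 473, 317]) cube([64, 889, 18]);
translate([684, 473, 317]) cube([64, 889, 18]);
translate([819, 473, 317]) cube([64, 889, 18]);
translate([954, 473, 317]) cube([64, 889, 18]);
translate([1089, 473, 317]) cube([64, 889, 18]);
translate([1224, 473, 317]) cube([64, 889, 18]);
translate([1359, 473, 317]) cube([64, 889, 18]);
translate([1494, 473, 317]) cube([64, 889, 18]);
translate([1629, 473, 317]) cube([64, 889, 18]);
translate([1764, 473, 317]) cube([64, 889, 18]);
translate([1899, 473, 317]) cube([64, 889, 18]);
translate([2034, 473, 317]) cube([64, 889, 18]);
translate([2169, 473, 317]) cube([64, 889, 18]);


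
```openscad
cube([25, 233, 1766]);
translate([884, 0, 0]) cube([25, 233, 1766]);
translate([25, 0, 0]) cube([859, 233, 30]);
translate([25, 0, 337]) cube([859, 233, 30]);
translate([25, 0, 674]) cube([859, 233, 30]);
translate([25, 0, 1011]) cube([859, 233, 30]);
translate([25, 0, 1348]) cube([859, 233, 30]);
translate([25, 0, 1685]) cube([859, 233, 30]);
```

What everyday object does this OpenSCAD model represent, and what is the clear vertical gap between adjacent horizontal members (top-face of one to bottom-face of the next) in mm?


A bookshelf. The clear shelf gap is 307 mm.

Two tall side panels with 6 horizontal boards between them — a bookshelf. The first two shelf undersides are at z = 0 and z = 337; with shelf thickness 30, the clear gap is 337 − 0 − 30 = 307 mm.


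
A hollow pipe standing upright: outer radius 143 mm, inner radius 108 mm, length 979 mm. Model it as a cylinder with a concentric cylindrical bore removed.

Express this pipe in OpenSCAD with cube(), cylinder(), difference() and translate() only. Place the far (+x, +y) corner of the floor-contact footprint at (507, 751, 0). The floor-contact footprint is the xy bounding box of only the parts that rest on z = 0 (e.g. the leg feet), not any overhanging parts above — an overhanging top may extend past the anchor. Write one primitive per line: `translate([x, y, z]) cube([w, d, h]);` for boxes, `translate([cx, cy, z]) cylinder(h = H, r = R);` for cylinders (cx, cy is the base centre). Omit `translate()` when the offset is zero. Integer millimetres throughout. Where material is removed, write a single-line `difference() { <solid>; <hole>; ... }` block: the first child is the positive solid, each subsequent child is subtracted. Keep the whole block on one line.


difference() { translate([364, 608, 0]) cylinder(h = 979, r = 143); translate([364, 608, 0]) cylinder(h = 979, r = 108); }


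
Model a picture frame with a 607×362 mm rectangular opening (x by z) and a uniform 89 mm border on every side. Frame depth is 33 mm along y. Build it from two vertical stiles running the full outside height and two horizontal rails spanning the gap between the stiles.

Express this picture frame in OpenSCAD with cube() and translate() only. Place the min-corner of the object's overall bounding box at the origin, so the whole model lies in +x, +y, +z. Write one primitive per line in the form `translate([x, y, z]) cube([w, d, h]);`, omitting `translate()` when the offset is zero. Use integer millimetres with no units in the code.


cube([89, 33, 540]);
translate([696, 0, 0]) cube([89, 33, 540]);
translate([89, 0, 0]) cube([607, 33, 89]);
translate([89, 0, 451]) cube([607, 33, 89]);


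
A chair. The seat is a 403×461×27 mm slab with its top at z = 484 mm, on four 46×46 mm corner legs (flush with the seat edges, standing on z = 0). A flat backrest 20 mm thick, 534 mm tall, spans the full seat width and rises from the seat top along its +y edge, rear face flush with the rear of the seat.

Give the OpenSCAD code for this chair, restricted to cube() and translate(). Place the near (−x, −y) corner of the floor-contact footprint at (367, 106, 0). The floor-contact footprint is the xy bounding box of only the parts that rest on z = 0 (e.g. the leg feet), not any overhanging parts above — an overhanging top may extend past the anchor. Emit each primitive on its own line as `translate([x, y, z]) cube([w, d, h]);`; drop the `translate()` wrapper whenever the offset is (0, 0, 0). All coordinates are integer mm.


translate([367, 106, 457]) cube([403, 461, 27]);
translate([367, 106, 0]) cube([46, 46, 457]);
translate([724, 106, 0]) cube([46, 46, 457]);
translate([367, 521, 0]) cube([46, 46, 457]);
translate([724, 521, 0]) cube([46, 46, 457]);
translate([367, 547, 484]) cube([403, 20, 534]);


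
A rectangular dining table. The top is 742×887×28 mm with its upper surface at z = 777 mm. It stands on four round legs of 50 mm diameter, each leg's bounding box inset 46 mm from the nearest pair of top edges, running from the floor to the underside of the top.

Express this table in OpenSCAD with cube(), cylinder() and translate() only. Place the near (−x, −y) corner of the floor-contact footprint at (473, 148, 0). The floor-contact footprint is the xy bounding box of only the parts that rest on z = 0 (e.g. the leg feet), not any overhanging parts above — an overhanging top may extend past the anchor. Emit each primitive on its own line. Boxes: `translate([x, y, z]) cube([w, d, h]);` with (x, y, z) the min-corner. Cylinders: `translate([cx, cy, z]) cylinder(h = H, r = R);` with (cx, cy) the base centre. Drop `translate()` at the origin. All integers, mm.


translate([427, 102, 749]) cube([742, 887, 28]);
translate([498, 173, 0]) cylinder(h = 749, r = 25);
translate([1098, 173, 0]) cylinder(h = 749, r = 25);
translate([498, 918, 0]) cylinder(h = 749, r = 25);
translate([1098, 918, 0]) cylinder(h = 749, r = 25);


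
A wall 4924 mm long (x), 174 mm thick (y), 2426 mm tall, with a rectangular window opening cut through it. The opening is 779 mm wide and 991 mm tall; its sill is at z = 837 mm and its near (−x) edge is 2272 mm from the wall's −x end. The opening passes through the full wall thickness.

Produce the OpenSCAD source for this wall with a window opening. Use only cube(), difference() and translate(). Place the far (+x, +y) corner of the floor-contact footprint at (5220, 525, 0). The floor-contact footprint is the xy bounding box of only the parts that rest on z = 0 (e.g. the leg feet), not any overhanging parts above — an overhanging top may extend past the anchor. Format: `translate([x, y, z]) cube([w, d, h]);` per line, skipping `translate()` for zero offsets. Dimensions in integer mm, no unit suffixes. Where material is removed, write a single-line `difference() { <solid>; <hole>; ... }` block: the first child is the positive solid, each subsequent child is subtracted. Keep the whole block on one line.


difference() { translate([296, 351, 0]) cube([4924, 174, 2426]); translate([2568, 351, 837]) cube([779, 174, 991]); }


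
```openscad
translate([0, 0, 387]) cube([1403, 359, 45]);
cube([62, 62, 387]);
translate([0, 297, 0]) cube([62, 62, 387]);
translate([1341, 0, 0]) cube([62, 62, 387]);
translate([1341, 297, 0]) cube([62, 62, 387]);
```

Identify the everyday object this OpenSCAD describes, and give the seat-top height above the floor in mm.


A bench. The seat-top height is 432 mm.

A long slab on four corner posts — a bench. The slab sits at z = 387 with thickness 45, so the top is 387 + 45 = 432 mm.


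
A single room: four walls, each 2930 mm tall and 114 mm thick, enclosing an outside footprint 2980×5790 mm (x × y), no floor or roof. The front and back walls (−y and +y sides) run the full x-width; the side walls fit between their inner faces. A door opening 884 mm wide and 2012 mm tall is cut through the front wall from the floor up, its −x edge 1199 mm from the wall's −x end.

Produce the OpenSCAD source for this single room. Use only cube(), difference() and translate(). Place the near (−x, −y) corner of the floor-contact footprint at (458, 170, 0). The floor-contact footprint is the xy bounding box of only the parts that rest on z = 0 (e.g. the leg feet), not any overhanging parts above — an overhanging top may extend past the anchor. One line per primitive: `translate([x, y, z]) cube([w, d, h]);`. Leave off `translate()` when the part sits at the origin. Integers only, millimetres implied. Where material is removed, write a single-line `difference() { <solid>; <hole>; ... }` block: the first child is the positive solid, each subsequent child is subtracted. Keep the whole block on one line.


difference() { translate([458, 170, 0]) cube([2980, 114, 2930]); translate([1657, 170, 0]) cube([884, 114, 2012]); }
translate([458, 5846, 0]) cube([2980, 114, 2930]);
translate([458, 284, 0]) cube([114, 5562, 2930]);
translate([3324, 284, 0]) cube([114, 5562, 2930]);


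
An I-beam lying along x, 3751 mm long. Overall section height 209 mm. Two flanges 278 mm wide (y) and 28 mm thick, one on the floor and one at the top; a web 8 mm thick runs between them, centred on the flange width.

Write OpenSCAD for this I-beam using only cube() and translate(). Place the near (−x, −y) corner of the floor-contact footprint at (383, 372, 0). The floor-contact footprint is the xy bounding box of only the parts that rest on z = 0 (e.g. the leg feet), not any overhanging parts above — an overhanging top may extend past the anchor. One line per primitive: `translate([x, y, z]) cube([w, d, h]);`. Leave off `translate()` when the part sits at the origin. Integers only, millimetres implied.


translate([383, 372, 0]) cube([3751, 278, 28]);
translate([383, 507, 28]) cube([3751, 8, 153]);
translate([383, 372, 181]) cube([3751, 278, 28]);


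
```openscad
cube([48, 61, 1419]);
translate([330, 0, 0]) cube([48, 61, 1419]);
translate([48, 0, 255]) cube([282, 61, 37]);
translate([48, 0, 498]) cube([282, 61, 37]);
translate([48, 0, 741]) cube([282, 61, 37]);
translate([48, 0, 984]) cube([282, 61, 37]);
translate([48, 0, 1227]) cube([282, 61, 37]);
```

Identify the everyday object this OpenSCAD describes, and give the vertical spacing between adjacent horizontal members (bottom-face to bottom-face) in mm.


A ladder. The rung spacing is 243 mm.

Two tall 48×61 posts with 5 short bars between them — a ladder. Adjacent rungs sit at z = 255 and z = 498, so the spacing is 498 − 255 = 243 mm.


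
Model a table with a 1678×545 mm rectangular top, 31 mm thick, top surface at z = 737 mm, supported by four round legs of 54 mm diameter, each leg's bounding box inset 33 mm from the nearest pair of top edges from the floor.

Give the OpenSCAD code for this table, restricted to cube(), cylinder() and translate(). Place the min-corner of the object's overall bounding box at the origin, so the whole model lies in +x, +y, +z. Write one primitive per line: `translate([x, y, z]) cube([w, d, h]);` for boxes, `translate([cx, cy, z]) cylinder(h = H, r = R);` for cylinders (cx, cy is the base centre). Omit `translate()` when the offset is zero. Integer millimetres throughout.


translate([0, 0, 706]) cube([1678, 545, 31]);
translate([60, 60, 0]) cylinder(h = 706, r = 27);
translate([1618, 60, 0]) cylinder(h = 706, r = 27);
translate([60, 485, 0]) cylinder(h = 706, r = 27);
translate([1618, 485, 0]) cylinder(h = 706, r = 27);


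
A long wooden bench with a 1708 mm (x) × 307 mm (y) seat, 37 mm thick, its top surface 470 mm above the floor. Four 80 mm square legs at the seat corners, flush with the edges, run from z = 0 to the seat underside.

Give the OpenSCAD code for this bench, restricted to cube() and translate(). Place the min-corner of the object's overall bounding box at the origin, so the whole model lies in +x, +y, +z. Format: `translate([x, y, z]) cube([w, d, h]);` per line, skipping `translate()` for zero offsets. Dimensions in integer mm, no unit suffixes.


translate([0, 0, 433]) cube([1708, 307, 37]);
cube([80, 80, 433]);
translate([0, 227, 0]) cube([80, 80, 433]);
translate([1628, 0, 0]) cube([80, 80, 433]);
translate([1628, 227, 0]) cube([80, 80, 433]);


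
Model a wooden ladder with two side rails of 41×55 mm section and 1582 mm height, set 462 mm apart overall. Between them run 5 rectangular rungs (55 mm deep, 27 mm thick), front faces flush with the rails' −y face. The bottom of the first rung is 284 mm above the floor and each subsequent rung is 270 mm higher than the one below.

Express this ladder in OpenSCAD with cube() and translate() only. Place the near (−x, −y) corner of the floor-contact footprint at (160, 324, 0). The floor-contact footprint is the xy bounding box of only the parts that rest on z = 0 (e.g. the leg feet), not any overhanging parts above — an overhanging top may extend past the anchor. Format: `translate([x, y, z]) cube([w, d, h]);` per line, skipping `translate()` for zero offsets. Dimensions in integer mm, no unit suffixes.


translate([160, 324, 0]) cube([41, 55, 1582]);
translate([581, 324, 0]) cube([41, 55, 1582]);
translate([201, 324, 284]) cube([380, 55, 27]);
translate([201, 324, 554]) cube([380, 55, 27]);
translate([201, 324, 824]) cube([380, 55, 27]);
translate([201, 324, 1094]) cube([380, 55, 27]);
translate([201, 324, 1364]) cube([380, 55, 27]);


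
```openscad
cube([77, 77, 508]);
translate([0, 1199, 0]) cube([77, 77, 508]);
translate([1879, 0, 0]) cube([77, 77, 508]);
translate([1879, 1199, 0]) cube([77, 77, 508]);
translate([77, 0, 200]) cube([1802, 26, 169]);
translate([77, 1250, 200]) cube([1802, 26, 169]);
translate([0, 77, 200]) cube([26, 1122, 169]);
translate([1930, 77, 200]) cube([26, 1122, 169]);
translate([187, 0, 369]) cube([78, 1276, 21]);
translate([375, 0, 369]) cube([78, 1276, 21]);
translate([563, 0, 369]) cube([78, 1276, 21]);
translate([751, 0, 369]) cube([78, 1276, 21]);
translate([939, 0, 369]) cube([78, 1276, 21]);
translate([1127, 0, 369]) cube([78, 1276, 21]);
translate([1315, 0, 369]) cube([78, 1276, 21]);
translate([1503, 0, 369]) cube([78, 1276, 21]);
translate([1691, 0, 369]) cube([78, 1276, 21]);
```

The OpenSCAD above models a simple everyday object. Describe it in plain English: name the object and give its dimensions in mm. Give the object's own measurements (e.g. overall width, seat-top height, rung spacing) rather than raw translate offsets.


A bed frame 1956 mm long (x) by 1276 mm wide (y). Four 77×77 mm corner posts, 508 mm tall, at the corners of the footprint. Four rails of 26 mm thickness and 169 mm height run between adjacent posts with their undersides at z = 200 mm, their outer faces flush with the outside of the frame (the two x-running rails run between the posts' inner faces; the two y-running rails run between the posts' inner faces). 9 slats, each 78 mm wide (x) and 21 mm thick, lie across the top of the two x-running rails, running the full 1276 mm width of the frame in y; along x they sit between the end posts with a 110 mm gap after the −x posts and between neighbouring slats and before the +x posts.


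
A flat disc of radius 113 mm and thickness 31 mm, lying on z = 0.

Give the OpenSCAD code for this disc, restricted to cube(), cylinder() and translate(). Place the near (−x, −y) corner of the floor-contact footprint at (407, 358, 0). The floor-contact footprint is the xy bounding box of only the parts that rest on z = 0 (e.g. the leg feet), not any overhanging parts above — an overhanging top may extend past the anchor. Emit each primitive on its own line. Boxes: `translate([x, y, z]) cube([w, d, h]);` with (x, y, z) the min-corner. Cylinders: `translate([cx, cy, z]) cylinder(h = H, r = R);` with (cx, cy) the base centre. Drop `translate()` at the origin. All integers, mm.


translate([520, 471, 0]) cylinder(h = 31, r = 113);


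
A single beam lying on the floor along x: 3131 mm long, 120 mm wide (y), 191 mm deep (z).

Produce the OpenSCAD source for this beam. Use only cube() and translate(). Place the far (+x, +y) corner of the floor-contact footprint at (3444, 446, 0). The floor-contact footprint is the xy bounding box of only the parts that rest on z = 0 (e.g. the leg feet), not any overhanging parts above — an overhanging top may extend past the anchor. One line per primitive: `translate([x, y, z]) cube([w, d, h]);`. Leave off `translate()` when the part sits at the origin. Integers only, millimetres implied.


translate([313, 326, 0]) cube([3131, 120, 191]);


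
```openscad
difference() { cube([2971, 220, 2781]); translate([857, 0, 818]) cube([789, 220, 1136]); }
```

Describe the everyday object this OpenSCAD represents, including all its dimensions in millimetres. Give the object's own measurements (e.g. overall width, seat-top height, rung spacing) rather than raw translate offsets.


A wall 2971 mm long (x), 220 mm thick (y), 2781 mm tall, with a rectangular window opening cut through it. The opening is 789 mm wide and 1136 mm tall; its sill is at z = 818 mm and its near (−x) edge is 857 mm from the wall's −x end. The opening passes through the full wall thickness.


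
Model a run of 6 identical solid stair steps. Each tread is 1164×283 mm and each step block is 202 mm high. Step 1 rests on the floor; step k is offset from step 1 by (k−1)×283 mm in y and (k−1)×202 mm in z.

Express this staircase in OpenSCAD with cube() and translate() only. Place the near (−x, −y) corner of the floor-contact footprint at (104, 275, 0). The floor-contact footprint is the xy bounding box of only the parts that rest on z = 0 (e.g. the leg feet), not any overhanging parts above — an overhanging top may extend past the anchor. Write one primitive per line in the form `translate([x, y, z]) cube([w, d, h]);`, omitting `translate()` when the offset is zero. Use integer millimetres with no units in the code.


translate([104, 275, 0]) cube([1164, 283, 202]);
translate([104, 558, 202]) cube([1164, 283, 202]);
translate([104, 841, 404]) cube([1164, 283, 202]);
translate([104, 1124, 606]) cube([1164, 283, 202]);
translate([104, 1407, 808]) cube([1164, 283, 202]);
translate([104, 1690, 1010]) cube([1164, 283, 202]);


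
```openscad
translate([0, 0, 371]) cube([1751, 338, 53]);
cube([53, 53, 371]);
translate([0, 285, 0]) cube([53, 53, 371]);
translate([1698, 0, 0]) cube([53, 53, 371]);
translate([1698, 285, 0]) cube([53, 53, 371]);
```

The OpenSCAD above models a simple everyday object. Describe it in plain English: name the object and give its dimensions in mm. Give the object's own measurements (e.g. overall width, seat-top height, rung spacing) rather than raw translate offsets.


A long wooden bench with a 1751 mm (x) × 338 mm (y) seat, 53 mm thick, its top surface 424 mm above the floor. Four 53 mm square legs at the seat corners, flush with the edges, run from z = 0 to the seat underside.


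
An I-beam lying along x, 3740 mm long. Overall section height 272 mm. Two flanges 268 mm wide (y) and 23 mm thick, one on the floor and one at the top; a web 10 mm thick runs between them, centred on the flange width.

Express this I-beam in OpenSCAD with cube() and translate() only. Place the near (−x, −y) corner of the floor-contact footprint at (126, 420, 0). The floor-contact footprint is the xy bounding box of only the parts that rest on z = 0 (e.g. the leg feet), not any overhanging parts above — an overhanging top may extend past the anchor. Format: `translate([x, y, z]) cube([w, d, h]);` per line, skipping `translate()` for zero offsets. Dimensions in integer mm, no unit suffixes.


translate([126, 420, 0]) cube([3740, 268, 23]);
translate([126, 549, 23]) cube([3740, 10, 226]);
translate([126, 420, 249]) cube([3740, 268, 23]);


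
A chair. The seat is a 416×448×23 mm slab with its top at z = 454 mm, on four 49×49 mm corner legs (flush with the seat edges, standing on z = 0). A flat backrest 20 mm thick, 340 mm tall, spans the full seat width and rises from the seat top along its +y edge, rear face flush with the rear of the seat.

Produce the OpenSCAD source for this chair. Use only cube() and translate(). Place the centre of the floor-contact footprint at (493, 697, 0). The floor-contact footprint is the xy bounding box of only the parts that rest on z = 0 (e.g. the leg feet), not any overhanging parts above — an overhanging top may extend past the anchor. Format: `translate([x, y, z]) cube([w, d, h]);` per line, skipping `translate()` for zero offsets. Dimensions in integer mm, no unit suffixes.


translate([285, 473, 431]) cube([416, 448, 23]);
translate([285, 473, 0]) cube([49, 49, 431]);
translate([652, 473, 0]) cube([49, 49, 431]);
translate([285, 872, 0]) cube([49, 49, 431]);
translate([652, 872, 0]) cube([49, 49, 431]);
translate([285, 901, 454]) cube([416, 20, 340]);


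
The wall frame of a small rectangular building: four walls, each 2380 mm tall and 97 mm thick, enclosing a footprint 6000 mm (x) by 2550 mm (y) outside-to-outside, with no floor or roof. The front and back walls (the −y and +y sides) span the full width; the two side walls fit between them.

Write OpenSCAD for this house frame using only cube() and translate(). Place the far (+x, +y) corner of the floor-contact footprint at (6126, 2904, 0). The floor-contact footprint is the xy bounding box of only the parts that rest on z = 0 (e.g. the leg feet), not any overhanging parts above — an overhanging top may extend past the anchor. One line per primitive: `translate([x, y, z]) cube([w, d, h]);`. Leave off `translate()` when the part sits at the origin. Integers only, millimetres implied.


translate([126, 354, 0]) cube([6000, 97, 2380]);
translate([126, 2807, 0]) cube([6000, 97, 2380]);
translate([126, 451, 0]) cube([97, 2356, 2380]);
translate([6029, 451, 0]) cube([97, 2356, 2380]);


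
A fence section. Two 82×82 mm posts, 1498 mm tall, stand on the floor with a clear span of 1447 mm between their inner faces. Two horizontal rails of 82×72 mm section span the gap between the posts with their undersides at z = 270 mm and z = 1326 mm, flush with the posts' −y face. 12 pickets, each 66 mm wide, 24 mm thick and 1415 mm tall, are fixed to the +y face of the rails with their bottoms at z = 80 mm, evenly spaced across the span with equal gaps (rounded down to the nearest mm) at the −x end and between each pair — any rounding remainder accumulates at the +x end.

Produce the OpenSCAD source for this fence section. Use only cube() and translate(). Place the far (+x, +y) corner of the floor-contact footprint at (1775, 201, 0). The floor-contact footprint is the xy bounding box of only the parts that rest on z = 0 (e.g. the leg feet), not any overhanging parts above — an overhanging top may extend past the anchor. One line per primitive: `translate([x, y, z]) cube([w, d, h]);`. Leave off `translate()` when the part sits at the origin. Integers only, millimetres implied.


translate([164, 119, 0]) cube([82, 82, 1498]);
translate([1693, 119, 0]) cube([82, 82, 1498]);
translate([246, 119, 270]) cube([1447, 82, 72]);
translate([246, 119, 1326]) cube([1447, 82, 72]);
translate([296, 201, 80]) cube([66, 24, 1415]);
translate([412, 201, 80]) cube([66, 24, 1415]);
translate([528, 201, 80]) cube([66, 24, 1415]);
translate([644, 201, 80]) cube([66, 24, 1415]);
translate([760, 201, 80]) cube([66, 24, 1415]);
translate([876, 201, 80]) cube([66, 24, 1415]);
translate([992, 201, 80]) cube([66, 24, 1415]);
translate([1108, 201, 80]) cube([66, 24, 1415]);
translate([1224, 201, 80]) cube([66, 24, 1415]);
translate([1340, 201, 80]) cube([66, 24, 1415]);
translate([1456, 201, 80]) cube([66, 24, 1415]);
translate([1572, 201, 80]) cube([66, 24, 1415]);


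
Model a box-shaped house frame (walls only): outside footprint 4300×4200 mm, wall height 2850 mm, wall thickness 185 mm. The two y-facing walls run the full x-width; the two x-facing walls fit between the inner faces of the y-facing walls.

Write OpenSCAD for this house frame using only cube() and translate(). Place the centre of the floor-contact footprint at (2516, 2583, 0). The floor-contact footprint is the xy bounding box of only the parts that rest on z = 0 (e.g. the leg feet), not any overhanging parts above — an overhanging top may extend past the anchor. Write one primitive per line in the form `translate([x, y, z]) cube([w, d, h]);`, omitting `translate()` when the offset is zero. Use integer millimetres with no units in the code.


translate([366, 483, 0]) cube([4300, 185, 2850]);
translate([366, 4498, 0]) cube([4300, 185, 2850]);
translate([366, 668, 0]) cube([185, 3830, 2850]);
translate([4481, 668, 0]) cube([185, 3830, 2850]);


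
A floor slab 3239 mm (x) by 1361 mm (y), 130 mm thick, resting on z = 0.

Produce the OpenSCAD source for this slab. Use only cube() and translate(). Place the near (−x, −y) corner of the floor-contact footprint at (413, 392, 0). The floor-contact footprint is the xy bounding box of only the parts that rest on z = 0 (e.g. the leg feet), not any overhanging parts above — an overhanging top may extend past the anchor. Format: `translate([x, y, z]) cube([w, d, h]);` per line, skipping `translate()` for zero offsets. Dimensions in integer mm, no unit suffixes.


translate([413, 392, 0]) cube([3239, 1361, 130]);


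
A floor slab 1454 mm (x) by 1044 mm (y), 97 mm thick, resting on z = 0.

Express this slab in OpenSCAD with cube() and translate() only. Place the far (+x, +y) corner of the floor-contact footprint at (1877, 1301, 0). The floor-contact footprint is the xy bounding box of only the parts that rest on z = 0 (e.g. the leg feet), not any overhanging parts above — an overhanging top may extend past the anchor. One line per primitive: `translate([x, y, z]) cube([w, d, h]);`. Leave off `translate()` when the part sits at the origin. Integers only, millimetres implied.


translate([423, 257, 0]) cube([1454, 1044, 97]);


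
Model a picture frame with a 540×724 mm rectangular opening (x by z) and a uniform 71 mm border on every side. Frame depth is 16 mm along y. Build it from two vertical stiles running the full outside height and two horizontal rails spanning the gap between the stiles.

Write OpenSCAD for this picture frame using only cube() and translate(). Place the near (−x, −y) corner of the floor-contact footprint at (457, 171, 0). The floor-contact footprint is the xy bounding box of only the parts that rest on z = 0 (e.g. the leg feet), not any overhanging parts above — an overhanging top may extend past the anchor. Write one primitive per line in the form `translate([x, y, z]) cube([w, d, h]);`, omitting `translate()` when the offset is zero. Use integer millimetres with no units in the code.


translate([457, 171, 0]) cube([71, 16, 866]);
translate([1068, 171, 0]) cube([71, 16, 866]);
translate([528, 171, 0]) cube([540, 16, 71]);
translate([528, 171, 795]) cube([540, 16, 71]);


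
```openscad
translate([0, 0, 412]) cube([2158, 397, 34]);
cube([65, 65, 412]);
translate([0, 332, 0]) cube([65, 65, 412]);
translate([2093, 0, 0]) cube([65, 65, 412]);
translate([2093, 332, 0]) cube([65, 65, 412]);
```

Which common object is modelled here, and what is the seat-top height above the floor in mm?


A bench. The seat-top height is 446 mm.

A long slab on four corner posts — a bench. The slab sits at z = 412 with thickness 34, so the top is 412 + 34 = 446 mm.


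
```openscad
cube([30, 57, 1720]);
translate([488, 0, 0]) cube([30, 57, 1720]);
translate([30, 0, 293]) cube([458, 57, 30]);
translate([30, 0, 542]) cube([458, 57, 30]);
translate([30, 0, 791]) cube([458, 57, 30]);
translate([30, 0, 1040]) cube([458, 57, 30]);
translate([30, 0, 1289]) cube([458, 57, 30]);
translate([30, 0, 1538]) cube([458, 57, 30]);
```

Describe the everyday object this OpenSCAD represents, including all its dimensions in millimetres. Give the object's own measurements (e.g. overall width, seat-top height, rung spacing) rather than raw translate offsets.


A straight ladder. Two 30×57 mm vertical rails, 1720 mm tall, stand 518 mm apart (outside-to-outside) with their front faces coplanar on the −y side. 6 rungs, each 57 mm deep and 30 mm tall, span between the inner faces of the rails, front faces flush with the rails. The lowest rung's underside is at z = 293 mm and rungs are spaced 249 mm apart (underside to underside).


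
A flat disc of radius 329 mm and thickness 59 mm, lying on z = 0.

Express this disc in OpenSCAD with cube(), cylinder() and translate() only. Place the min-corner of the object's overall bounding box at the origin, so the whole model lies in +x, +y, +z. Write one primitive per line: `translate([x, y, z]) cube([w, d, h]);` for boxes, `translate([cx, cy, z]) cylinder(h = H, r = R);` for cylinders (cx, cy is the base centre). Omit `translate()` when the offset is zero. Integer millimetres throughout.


translate([329, 329, 0]) cylinder(h = 59, r = 329);


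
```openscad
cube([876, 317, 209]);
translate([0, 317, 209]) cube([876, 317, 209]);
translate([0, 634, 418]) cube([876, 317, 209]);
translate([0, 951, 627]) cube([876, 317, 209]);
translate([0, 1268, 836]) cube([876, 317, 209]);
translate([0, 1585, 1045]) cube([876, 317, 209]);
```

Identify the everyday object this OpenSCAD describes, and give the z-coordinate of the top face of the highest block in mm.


A staircase. The total rise is 1254 mm.

6 identical blocks, each offset up and back from the previous — a staircase. Each step is 209 mm tall and there are 6 of them, so the total rise is 6 × 209 = 1254 mm.


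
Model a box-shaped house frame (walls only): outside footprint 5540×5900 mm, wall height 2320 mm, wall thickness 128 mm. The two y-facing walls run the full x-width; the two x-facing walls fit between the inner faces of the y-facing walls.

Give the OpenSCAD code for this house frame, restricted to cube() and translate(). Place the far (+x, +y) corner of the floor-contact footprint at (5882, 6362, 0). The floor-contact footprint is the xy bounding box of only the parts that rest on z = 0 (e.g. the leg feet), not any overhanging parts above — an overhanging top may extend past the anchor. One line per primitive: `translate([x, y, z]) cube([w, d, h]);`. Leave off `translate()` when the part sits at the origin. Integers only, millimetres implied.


translate([342, 462, 0]) cube([5540, 128, 2320]);
translate([342, 6234, 0]) cube([5540, 128, 2320]);
translate([342, 590, 0]) cube([128, 5644, 2320]);
translate([5754, 590, 0]) cube([128, 5644, 2320]);


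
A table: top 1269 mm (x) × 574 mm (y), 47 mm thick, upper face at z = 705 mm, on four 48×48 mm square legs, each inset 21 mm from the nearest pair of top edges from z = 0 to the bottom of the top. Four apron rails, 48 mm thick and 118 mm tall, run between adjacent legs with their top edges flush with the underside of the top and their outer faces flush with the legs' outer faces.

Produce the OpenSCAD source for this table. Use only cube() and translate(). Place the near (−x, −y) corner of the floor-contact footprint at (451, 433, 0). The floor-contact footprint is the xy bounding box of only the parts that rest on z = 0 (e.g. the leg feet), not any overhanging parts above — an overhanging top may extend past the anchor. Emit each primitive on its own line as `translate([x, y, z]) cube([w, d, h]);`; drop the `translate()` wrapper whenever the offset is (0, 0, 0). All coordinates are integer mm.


translate([430, 412, 658]) cube([1269, 574, 47]);
translate([451, 433, 0]) cube([48, 48, 658]);
translate([1630, 433, 0]) cube([48, 48, 658]);
translate([451, 917, 0]) cube([48, 48, 658]);
translate([1630, 917, 0]) cube([48, 48, 658]);
translate([499, 433, 540]) cube([1131, 48, 118]);
translate([499, 917, 540]) cube([1131, 48, 118]);
translate([451, 481, 540]) cube([48, 436, 118]);
translate([1630, 481, 540]) cube([48, 436, 118]);
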